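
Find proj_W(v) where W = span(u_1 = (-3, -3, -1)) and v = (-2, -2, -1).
proj_W(v) = (-39/19, -39/19, -13/19)

Set up U = [u_1 | ... | u_1] ∈ R^(3×1). The projector onto W = col(U) is P = U (U^T U)^(-1) U^T.
Compute U^T U =
  [19],
and U^T v = (13).
Solve U^T U · c = U^T v for the coefficients: c = (13/19). The projection is proj_W(v) = U c.
Check: (v - proj_W(v)) · u_1 = 0  (should be 0).
Result: proj_W(v) = (-39/19, -39/19, -13/19).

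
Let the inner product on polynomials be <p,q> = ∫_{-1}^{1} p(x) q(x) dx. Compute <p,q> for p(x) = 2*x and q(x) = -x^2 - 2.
<p,q> = 0

Expand the product: p(x)·q(x) = -2*x^3 - 4*x.
∫_{-1}^{1} of each monomial x^k gives [2/(k+1) if k even, 0 if k odd]. Integrating term-by-term (or equivalently evaluating the antiderivative F(x) = -x^4/2 - 2*x^2 at the endpoints):
  F(1) − F(−1) = -5/2 − (-5/2) = 0.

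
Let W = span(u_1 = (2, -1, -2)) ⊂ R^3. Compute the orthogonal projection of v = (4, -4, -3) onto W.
proj_W(v) = (4, -2, -4)

Set up U = [u_1 | ... | u_1] ∈ R^(3×1). The projector onto W = col(U) is P = U (U^T U)^(-1) U^T.
Compute U^T U =
  [9],
and U^T v = (18).
Solve U^T U · c = U^T v for the coefficients: c = (2). The projection is proj_W(v) = U c.
Check: (v - proj_W(v)) · u_1 = 0  (should be 0).
Result: proj_W(v) = (4, -2, -4).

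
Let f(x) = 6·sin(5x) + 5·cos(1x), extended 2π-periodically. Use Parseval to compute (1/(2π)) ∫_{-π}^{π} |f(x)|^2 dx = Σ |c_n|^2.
Σ |c_n|^2 = 61/2

Expand |f|^2 and use orthogonality of {sin(nx), cos(mx)} on [-π, π]:
  ∫_{-π}^{π} sin(nx)^2 dx = π, ∫ cos(mx)^2 dx = π, and cross terms integrate to 0.
So ∫_{-π}^{π} f(x)^2 dx = 6^2 · π + 5^2 · π = (36 + 25)π.
Divide by 2π: (36 + 25)/2 = 61/2.
By Parseval, this equals Σ |c_n|^2.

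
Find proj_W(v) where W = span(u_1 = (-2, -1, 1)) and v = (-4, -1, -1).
proj_W(v) = (-8/3, -4/3, 4/3)

Set up U = [u_1 | ... | u_1] ∈ R^(3×1). The projector onto W = col(U) is P = U (U^T U)^(-1) U^T.
Compute U^T U =
  [6],
and U^T v = (8).
Solve U^T U · c = U^T v for the coefficients: c = (4/3). The projection is proj_W(v) = U c.
Check: (v - proj_W(v)) · u_1 = 0  (should be 0).
Result: proj_W(v) = (-8/3, -4/3, 4/3).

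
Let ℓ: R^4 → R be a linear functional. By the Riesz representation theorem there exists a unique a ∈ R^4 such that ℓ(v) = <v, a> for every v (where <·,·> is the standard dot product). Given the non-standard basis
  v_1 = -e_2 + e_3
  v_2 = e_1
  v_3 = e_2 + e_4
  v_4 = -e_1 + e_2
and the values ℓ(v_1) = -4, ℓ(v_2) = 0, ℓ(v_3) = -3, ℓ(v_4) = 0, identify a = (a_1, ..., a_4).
a = (0, 0, -4, -3)

Write a = (a_1, ..., a_4) in the standard basis. For each basis vector v_i, ℓ(v_i) = <v_i, a> is a linear equation in the a_j's. Collect the n equations into a matrix system V a = ℓ, where row i of V is v_i (expressed in the standard basis). Since V is invertible (lower-triangular with 1s on the diagonal, up to permutation), solve by back-substitution:
  V =
[[0, -1, 1, 0],
 [1, 0, 0, 0],
 [0, 1, 0, 1],
 [-1, 1, 0, 0]]
  V a = (-4, 0, -3, 0)
Solving gives a = (0, 0, -4, -3).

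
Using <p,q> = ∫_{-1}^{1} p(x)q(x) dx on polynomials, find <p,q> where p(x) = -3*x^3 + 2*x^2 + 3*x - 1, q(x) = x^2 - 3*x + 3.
<p,q> = -64/15

Expand the product: p(x)·q(x) = -3*x^5 + 11*x^4 - 12*x^3 - 4*x^2 + 12*x - 3.
∫_{-1}^{1} of each monomial x^k gives [2/(k+1) if k even, 0 if k odd]. Integrating term-by-term (or equivalently evaluating the antiderivative F(x) = -x^6/2 + 11*x^5/5 - 3*x^4 - 4*x^3/3 + 6*x^2 - 3*x at the endpoints):
  F(1) − F(−1) = 11/30 − (139/30) = -64/15.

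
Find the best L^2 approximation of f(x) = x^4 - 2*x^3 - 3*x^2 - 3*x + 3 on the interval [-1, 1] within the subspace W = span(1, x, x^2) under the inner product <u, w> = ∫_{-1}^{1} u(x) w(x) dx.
g(x) = -15*x^2/7 - 21*x/5 + 102/35

The best approximation g ∈ W is the orthogonal projection of f onto W. Writing g = a_0 + a_1 x + a_2 x^2, the coefficients solve the normal equations G · a = b where
  G_{ij} = <φ_i, φ_j> and b_i = <f, φ_i>, with φ_0 = 1, φ_1 = x, φ_2 = x^2.
G =
  [2, 0, 2/3]
  [0, 2/3, 0]
  [2/3, 0, 2/5],
b = (22/5, -14/5, 38/35).
Solving gives a_0 = 102/35, a_1 = -21/5, a_2 = -15/7, so
  g(x) = -15*x^2/7 - 21*x/5 + 102/35.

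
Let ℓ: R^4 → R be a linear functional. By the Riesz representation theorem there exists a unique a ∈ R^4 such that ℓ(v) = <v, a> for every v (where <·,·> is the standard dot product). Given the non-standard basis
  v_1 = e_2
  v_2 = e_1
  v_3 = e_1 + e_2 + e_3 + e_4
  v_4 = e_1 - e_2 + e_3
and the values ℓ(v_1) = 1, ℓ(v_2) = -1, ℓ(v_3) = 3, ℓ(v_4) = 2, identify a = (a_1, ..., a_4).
a = (-1, 1, 4, -1)

Write a = (a_1, ..., a_4) in the standard basis. For each basis vector v_i, ℓ(v_i) = <v_i, a> is a linear equation in the a_j's. Collect the n equations into a matrix system V a = ℓ, where row i of V is v_i (expressed in the standard basis). Since V is invertible (lower-triangular with 1s on the diagonal, up to permutation), solve by back-substitution:
  V =
[[0, 1, 0, 0],
 [1, 0, 0, 0],
 [1, 1, 1, 1],
 [1, -1, 1, 0]]
  V a = (1, -1, 3, 2)
Solving gives a = (-1, 1, 4, -1).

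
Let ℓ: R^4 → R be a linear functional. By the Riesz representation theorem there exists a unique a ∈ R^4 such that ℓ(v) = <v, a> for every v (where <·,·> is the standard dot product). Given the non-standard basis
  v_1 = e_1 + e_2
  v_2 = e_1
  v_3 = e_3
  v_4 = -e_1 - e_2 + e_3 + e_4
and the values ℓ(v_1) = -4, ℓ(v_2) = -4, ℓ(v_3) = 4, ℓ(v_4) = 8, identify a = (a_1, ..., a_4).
a = (-4, 0, 4, 0)

Write a = (a_1, ..., a_4) in the standard basis. For each basis vector v_i, ℓ(v_i) = <v_i, a> is a linear equation in the a_j's. Collect the n equations into a matrix system V a = ℓ, where row i of V is v_i (expressed in the standard basis). Since V is invertible (lower-triangular with 1s on the diagonal, up to permutation), solve by back-substitution:
  V =
[[1, 1, 0, 0],
 [1, 0, 0, 0],
 [0, 0, 1, 0],
 [-1, -1, 1, 1]]
  V a = (-4, -4, 4, 8)
Solving gives a = (-4, 0, 4, 0).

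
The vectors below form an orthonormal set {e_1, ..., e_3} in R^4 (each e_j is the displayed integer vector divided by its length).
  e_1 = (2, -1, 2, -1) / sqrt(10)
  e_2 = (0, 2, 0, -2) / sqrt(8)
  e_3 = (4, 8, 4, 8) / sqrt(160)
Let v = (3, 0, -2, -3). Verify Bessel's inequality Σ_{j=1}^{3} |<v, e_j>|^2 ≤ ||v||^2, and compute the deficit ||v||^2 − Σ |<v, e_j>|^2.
Σ |<v, e_j>|^2 = 19/2; ||v||^2 = 22; deficit = 25/2

Write each e_j = u_j / sqrt(<u_j, u_j>) where u_j is the displayed integer vector. Then <v, e_j> = <v, u_j> / sqrt(<u_j, u_j>), so |<v, e_j>|^2 = <v, u_j>^2 / <u_j, u_j>.
Coefficients: <v, e_1> = 5/sqrt(10), <v, e_2> = 6/sqrt(8), <v, e_3> = -20/sqrt(160).
Square and sum: Σ |<v, e_j>|^2 = 19/2.
Compute ||v||^2 = v·v = 22.
Deficit = 22 − 19/2 = 25/2 ≥ 0, confirming Bessel's inequality. (The deficit equals ||v − Σ <v,e_j> e_j||^2, the squared distance from v to span{e_j}.)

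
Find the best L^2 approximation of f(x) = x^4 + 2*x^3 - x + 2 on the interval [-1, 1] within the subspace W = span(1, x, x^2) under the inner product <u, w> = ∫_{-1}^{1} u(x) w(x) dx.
g(x) = 6*x^2/7 + x/5 + 67/35

The best approximation g ∈ W is the orthogonal projection of f onto W. Writing g = a_0 + a_1 x + a_2 x^2, the coefficients solve the normal equations G · a = b where
  G_{ij} = <φ_i, φ_j> and b_i = <f, φ_i>, with φ_0 = 1, φ_1 = x, φ_2 = x^2.
G =
  [2, 0, 2/3]
  [0, 2/3, 0]
  [2/3, 0, 2/5],
b = (22/5, 2/15, 34/21).
Solving gives a_0 = 67/35, a_1 = 1/5, a_2 = 6/7, so
  g(x) = 6*x^2/7 + x/5 + 67/35.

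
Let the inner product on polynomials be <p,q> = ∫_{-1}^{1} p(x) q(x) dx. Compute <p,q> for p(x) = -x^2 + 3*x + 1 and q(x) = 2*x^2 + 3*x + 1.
<p,q> = 118/15

Expand the product: p(x)·q(x) = -2*x^4 + 3*x^3 + 10*x^2 + 6*x + 1.
∫_{-1}^{1} of each monomial x^k gives [2/(k+1) if k even, 0 if k odd]. Integrating term-by-term (or equivalently evaluating the antiderivative F(x) = -2*x^5/5 + 3*x^4/4 + 10*x^3/3 + 3*x^2 + x at the endpoints):
  F(1) − F(−1) = 461/60 − (-11/60) = 118/15.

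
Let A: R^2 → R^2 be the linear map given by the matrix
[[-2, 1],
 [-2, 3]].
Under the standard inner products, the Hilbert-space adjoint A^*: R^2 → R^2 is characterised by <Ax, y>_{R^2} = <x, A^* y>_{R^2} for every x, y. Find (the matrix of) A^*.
A^* = A^T =
[[-2, -2],
 [1, 3]]

For real matrices with standard dot products, the defining identity <Ax, y> = <x, A^* y> gives (Ax)^T y = x^T (A^*) y, i.e. x^T A^T y = x^T (A^*) y. Since this holds for all x, y, we must have A^* = A^T. Therefore
A^* =
[[-2, -2],
 [1, 3]].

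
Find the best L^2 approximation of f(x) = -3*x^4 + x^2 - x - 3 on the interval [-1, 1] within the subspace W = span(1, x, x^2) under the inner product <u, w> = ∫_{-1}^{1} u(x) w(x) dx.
g(x) = -11*x^2/7 - x - 96/35

The best approximation g ∈ W is the orthogonal projection of f onto W. Writing g = a_0 + a_1 x + a_2 x^2, the coefficients solve the normal equations G · a = b where
  G_{ij} = <φ_i, φ_j> and b_i = <f, φ_i>, with φ_0 = 1, φ_1 = x, φ_2 = x^2.
G =
  [2, 0, 2/3]
  [0, 2/3, 0]
  [2/3, 0, 2/5],
b = (-98/15, -2/3, -86/35).
Solving gives a_0 = -96/35, a_1 = -1, a_2 = -11/7, so
  g(x) = -11*x^2/7 - x - 96/35.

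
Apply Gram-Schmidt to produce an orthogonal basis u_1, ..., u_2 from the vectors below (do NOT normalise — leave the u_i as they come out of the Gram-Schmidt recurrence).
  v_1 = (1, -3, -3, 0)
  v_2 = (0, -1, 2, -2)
Orthogonal basis:
  u_1 = (1, -3, -3, 0)
  u_2 = (3/19, -28/19, 29/19, -2)

Apply the Gram-Schmidt recurrence
  u_1 = v_1
  u_i = v_i − Σ_{j<i} ((v_i · u_j) / (u_j · u_j)) · u_j.

Step by step this gives:
  u_1 = (1, -3, -3, 0)
  u_2 = (3/19, -28/19, 29/19, -2)

Orthogonality check:
  u_2 · u_1 = 0 (should be 0)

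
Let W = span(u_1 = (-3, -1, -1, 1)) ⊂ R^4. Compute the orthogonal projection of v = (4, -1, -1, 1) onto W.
proj_W(v) = (9/4, 3/4, 3/4, -3/4)

Set up U = [u_1 | ... | u_1] ∈ R^(4×1). The projector onto W = col(U) is P = U (U^T U)^(-1) U^T.
Compute U^T U =
  [12],
and U^T v = (-9).
Solve U^T U · c = U^T v for the coefficients: c = (-3/4). The projection is proj_W(v) = U c.
Check: (v - proj_W(v)) · u_1 = 0  (should be 0).
Result: proj_W(v) = (9/4, 3/4, 3/4, -3/4).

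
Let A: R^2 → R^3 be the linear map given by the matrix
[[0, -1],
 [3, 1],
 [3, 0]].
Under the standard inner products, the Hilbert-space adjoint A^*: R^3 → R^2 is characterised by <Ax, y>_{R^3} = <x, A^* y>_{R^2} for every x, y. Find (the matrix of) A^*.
A^* = A^T =
[[0, 3, 3],
 [-1, 1, 0]]

For real matrices with standard dot products, the defining identity <Ax, y> = <x, A^* y> gives (Ax)^T y = x^T (A^*) y, i.e. x^T A^T y = x^T (A^*) y. Since this holds for all x, y, we must have A^* = A^T. Therefore
A^* =
[[0, 3, 3],
 [-1, 1, 0]].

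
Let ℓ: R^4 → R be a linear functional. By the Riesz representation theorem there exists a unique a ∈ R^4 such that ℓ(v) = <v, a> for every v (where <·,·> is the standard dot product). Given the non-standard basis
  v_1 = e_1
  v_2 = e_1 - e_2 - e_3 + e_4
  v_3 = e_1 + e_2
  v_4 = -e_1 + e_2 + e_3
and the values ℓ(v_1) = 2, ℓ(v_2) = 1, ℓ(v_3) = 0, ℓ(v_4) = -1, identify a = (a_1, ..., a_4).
a = (2, -2, 3, 0)

Write a = (a_1, ..., a_4) in the standard basis. For each basis vector v_i, ℓ(v_i) = <v_i, a> is a linear equation in the a_j's. Collect the n equations into a matrix system V a = ℓ, where row i of V is v_i (expressed in the standard basis). Since V is invertible (lower-triangular with 1s on the diagonal, up to permutation), solve by back-substitution:
  V =
[[1, 0, 0, 0],
 [1, -1, -1, 1],
 [1, 1, 0, 0],
 [-1, 1, 1, 0]]
  V a = (2, 1, 0, -1)
Solving gives a = (2, -2, 3, 0).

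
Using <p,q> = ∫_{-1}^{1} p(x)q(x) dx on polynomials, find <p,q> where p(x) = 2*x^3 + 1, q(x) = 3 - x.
<p,q> = 26/5

Expand the product: p(x)·q(x) = -2*x^4 + 6*x^3 - x + 3.
∫_{-1}^{1} of each monomial x^k gives [2/(k+1) if k even, 0 if k odd]. Integrating term-by-term (or equivalently evaluating the antiderivative F(x) = -2*x^5/5 + 3*x^4/2 - x^2/2 + 3*x at the endpoints):
  F(1) − F(−1) = 18/5 − (-8/5) = 26/5.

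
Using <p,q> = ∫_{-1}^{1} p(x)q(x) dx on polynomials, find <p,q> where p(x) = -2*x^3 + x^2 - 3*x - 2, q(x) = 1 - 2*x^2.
<p,q> = -22/15

Expand the product: p(x)·q(x) = 4*x^5 - 2*x^4 + 4*x^3 + 5*x^2 - 3*x - 2.
∫_{-1}^{1} of each monomial x^k gives [2/(k+1) if k even, 0 if k odd]. Integrating term-by-term (or equivalently evaluating the antiderivative F(x) = 2*x^6/3 - 2*x^5/5 + x^4 + 5*x^3/3 - 3*x^2/2 - 2*x at the endpoints):
  F(1) − F(−1) = -17/30 − (9/10) = -22/15.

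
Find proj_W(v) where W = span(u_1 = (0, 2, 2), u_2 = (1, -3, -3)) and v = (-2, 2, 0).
proj_W(v) = (-2, 1, 1)

Set up U = [u_1 | ... | u_2] ∈ R^(3×2). The projector onto W = col(U) is P = U (U^T U)^(-1) U^T.
Compute U^T U =
  [8, -12]
  [-12, 19],
and U^T v = (4, -8).
Solve U^T U · c = U^T v for the coefficients: c = (-5/2, -2). The projection is proj_W(v) = U c.
Check: (v - proj_W(v)) · u_1 = 0  (should be 0).
Check: (v - proj_W(v)) · u_2 = 0  (should be 0).
Result: proj_W(v) = (-2, 1, 1).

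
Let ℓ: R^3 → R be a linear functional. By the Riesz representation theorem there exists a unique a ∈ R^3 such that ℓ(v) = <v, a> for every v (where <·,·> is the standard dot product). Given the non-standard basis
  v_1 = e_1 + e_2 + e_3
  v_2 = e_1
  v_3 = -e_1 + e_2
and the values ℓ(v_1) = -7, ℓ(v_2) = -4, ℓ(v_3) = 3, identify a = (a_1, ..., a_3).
a = (-4, -1, -2)

Write a = (a_1, ..., a_3) in the standard basis. For each basis vector v_i, ℓ(v_i) = <v_i, a> is a linear equation in the a_j's. Collect the n equations into a matrix system V a = ℓ, where row i of V is v_i (expressed in the standard basis). Since V is invertible (lower-triangular with 1s on the diagonal, up to permutation), solve by back-substitution:
  V =
[[1, 1, 1],
 [1, 0, 0],
 [-1, 1, 0]]
  V a = (-7, -4, 3)
Solving gives a = (-4, -1, -2).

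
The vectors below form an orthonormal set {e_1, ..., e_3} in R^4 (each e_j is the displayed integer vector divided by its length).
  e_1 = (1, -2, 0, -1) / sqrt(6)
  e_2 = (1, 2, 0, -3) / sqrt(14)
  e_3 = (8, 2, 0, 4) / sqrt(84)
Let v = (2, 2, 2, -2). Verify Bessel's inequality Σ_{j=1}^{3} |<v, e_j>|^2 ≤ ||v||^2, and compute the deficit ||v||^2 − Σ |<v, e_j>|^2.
Σ |<v, e_j>|^2 = 12; ||v||^2 = 16; deficit = 4

Write each e_j = u_j / sqrt(<u_j, u_j>) where u_j is the displayed integer vector. Then <v, e_j> = <v, u_j> / sqrt(<u_j, u_j>), so |<v, e_j>|^2 = <v, u_j>^2 / <u_j, u_j>.
Coefficients: <v, e_1> = 0/sqrt(6), <v, e_2> = 12/sqrt(14), <v, e_3> = 12/sqrt(84).
Square and sum: Σ |<v, e_j>|^2 = 12.
Compute ||v||^2 = v·v = 16.
Deficit = 16 − 12 = 4 ≥ 0, confirming Bessel's inequality. (The deficit equals ||v − Σ <v,e_j> e_j||^2, the squared distance from v to span{e_j}.)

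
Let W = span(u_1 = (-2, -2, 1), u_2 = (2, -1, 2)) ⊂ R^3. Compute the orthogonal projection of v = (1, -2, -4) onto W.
proj_W(v) = (-4/9, 8/9, -10/9)

Set up U = [u_1 | ... | u_2] ∈ R^(3×2). The projector onto W = col(U) is P = U (U^T U)^(-1) U^T.
Compute U^T U =
  [9, 0]
  [0, 9],
and U^T v = (-2, -4).
Solve U^T U · c = U^T v for the coefficients: c = (-2/9, -4/9). The projection is proj_W(v) = U c.
Check: (v - proj_W(v)) · u_1 = 0  (should be 0).
Check: (v - proj_W(v)) · u_2 = 0  (should be 0).
Result: proj_W(v) = (-4/9, 8/9, -10/9).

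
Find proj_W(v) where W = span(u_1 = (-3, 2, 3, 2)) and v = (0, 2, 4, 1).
proj_W(v) = (-27/13, 18/13, 27/13, 18/13)

Set up U = [u_1 | ... | u_1] ∈ R^(4×1). The projector onto W = col(U) is P = U (U^T U)^(-1) U^T.
Compute U^T U =
  [26],
and U^T v = (18).
Solve U^T U · c = U^T v for the coefficients: c = (9/13). The projection is proj_W(v) = U c.
Check: (v - proj_W(v)) · u_1 = 0  (should be 0).
Result: proj_W(v) = (-27/13, 18/13, 27/13, 18/13).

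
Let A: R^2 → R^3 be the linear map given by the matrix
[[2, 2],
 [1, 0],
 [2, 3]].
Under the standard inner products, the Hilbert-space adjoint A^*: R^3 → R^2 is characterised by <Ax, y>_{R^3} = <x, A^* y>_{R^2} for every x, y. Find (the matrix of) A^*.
A^* = A^T =
[[2, 1, 2],
 [2, 0, 3]]

For real matrices with standard dot products, the defining identity <Ax, y> = <x, A^* y> gives (Ax)^T y = x^T (A^*) y, i.e. x^T A^T y = x^T (A^*) y. Since this holds for all x, y, we must have A^* = A^T. Therefore
A^* =
[[2, 1, 2],
 [2, 0, 3]].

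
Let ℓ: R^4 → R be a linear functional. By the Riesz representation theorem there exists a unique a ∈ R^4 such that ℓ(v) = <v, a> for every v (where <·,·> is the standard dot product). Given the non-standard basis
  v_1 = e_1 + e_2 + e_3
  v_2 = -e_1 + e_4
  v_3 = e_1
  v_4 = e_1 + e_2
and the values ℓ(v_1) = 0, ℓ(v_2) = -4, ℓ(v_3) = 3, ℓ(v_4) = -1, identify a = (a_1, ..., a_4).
a = (3, -4, 1, -1)

Write a = (a_1, ..., a_4) in the standard basis. For each basis vector v_i, ℓ(v_i) = <v_i, a> is a linear equation in the a_j's. Collect the n equations into a matrix system V a = ℓ, where row i of V is v_i (expressed in the standard basis). Since V is invertible (lower-triangular with 1s on the diagonal, up to permutation), solve by back-substitution:
  V =
[[1, 1, 1, 0],
 [-1, 0, 0, 1],
 [1, 0, 0, 0],
 [1, 1, 0, 0]]
  V a = (0, -4, 3, -1)
Solving gives a = (3, -4, 1, -1).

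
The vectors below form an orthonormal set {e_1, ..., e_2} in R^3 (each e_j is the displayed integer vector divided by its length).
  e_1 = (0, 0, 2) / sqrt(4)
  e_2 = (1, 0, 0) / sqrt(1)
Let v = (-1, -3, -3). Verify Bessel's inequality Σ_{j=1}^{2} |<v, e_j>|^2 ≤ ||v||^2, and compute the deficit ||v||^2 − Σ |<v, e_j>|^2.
Σ |<v, e_j>|^2 = 10; ||v||^2 = 19; deficit = 9

Write each e_j = u_j / sqrt(<u_j, u_j>) where u_j is the displayed integer vector. Then <v, e_j> = <v, u_j> / sqrt(<u_j, u_j>), so |<v, e_j>|^2 = <v, u_j>^2 / <u_j, u_j>.
Coefficients: <v, e_1> = -6/sqrt(4), <v, e_2> = -1/sqrt(1).
Square and sum: Σ |<v, e_j>|^2 = 10.
Compute ||v||^2 = v·v = 19.
Deficit = 19 − 10 = 9 ≥ 0, confirming Bessel's inequality. (The deficit equals ||v − Σ <v,e_j> e_j||^2, the squared distance from v to span{e_j}.)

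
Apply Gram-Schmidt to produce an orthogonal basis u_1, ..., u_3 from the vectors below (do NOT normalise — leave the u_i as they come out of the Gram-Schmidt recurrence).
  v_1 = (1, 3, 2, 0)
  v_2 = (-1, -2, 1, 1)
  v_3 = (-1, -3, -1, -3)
Orthogonal basis:
  u_1 = (1, 3, 2, 0)
  u_2 = (-9/14, -13/14, 12/7, 1)
  u_3 = (-22/73, -48/73, 83/73, -201/73)

Apply the Gram-Schmidt recurrence
  u_1 = v_1
  u_i = v_i − Σ_{j<i} ((v_i · u_j) / (u_j · u_j)) · u_j.

Step by step this gives:
  u_1 = (1, 3, 2, 0)
  u_2 = (-9/14, -13/14, 12/7, 1)
  u_3 = (-22/73, -48/73, 83/73, -201/73)

Orthogonality check:
  u_2 · u_1 = 0 (should be 0)
  u_3 · u_1 = 0 (should be 0)
  u_3 · u_2 = 0 (should be 0)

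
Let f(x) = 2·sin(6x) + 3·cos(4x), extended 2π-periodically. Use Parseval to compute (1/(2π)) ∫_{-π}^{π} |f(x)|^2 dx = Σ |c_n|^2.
Σ |c_n|^2 = 13/2

Expand |f|^2 and use orthogonality of {sin(nx), cos(mx)} on [-π, π]:
  ∫_{-π}^{π} sin(nx)^2 dx = π, ∫ cos(mx)^2 dx = π, and cross terms integrate to 0.
So ∫_{-π}^{π} f(x)^2 dx = 2^2 · π + 3^2 · π = (4 + 9)π.
Divide by 2π: (4 + 9)/2 = 13/2.
By Parseval, this equals Σ |c_n|^2.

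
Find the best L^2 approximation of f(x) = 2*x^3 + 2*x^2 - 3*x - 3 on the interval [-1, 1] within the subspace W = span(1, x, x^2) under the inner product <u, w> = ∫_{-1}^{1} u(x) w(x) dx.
g(x) = 2*x^2 - 9*x/5 - 3

The best approximation g ∈ W is the orthogonal projection of f onto W. Writing g = a_0 + a_1 x + a_2 x^2, the coefficients solve the normal equations G · a = b where
  G_{ij} = <φ_i, φ_j> and b_i = <f, φ_i>, with φ_0 = 1, φ_1 = x, φ_2 = x^2.
G =
  [2, 0, 2/3]
  [0, 2/3, 0]
  [2/3, 0, 2/5],
b = (-14/3, -6/5, -6/5).
Solving gives a_0 = -3, a_1 = -9/5, a_2 = 2, so
  g(x) = 2*x^2 - 9*x/5 - 3.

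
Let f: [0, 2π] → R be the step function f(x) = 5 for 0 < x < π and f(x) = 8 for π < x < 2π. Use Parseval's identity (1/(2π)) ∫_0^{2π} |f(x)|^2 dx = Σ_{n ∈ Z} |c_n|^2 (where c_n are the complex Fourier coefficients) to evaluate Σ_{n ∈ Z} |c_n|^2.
Σ |c_n|^2 = 89/2

Parseval equates the L^2 energy of f (normalised by 1/(2π)) with the ℓ^2 sum of its Fourier coefficients: (1/(2π)) ∫_0^{2π} |f|^2 = Σ |c_n|^2.
Compute the left side: (1/(2π)) [∫_0^π 5^2 dx + ∫_π^{2π} 8^2 dx] = (1/(2π)) · (25π + 64π) = (25 + 64)/2 = 89/2.
So Σ_{n ∈ Z} |c_n|^2 = 89/2.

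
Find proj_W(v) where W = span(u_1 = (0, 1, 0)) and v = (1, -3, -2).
proj_W(v) = (0, -3, 0)

Set up U = [u_1 | ... | u_1] ∈ R^(3×1). The projector onto W = col(U) is P = U (U^T U)^(-1) U^T.
Compute U^T U =
  [1],
and U^T v = (-3).
Solve U^T U · c = U^T v for the coefficients: c = (-3). The projection is proj_W(v) = U c.
Check: (v - proj_W(v)) · u_1 = 0  (should be 0).
Result: proj_W(v) = (0, -3, 0).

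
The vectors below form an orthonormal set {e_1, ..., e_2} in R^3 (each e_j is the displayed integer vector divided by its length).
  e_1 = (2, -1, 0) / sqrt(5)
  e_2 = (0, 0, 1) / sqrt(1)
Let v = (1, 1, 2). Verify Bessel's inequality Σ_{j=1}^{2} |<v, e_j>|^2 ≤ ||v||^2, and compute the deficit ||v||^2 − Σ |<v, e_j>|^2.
Σ |<v, e_j>|^2 = 21/5; ||v||^2 = 6; deficit = 9/5

Write each e_j = u_j / sqrt(<u_j, u_j>) where u_j is the displayed integer vector. Then <v, e_j> = <v, u_j> / sqrt(<u_j, u_j>), so |<v, e_j>|^2 = <v, u_j>^2 / <u_j, u_j>.
Coefficients: <v, e_1> = 1/sqrt(5), <v, e_2> = 2/sqrt(1).
Square and sum: Σ |<v, e_j>|^2 = 21/5.
Compute ||v||^2 = v·v = 6.
Deficit = 6 − 21/5 = 9/5 ≥ 0, confirming Bessel's inequality. (The deficit equals ||v − Σ <v,e_j> e_j||^2, the squared distance from v to span{e_j}.)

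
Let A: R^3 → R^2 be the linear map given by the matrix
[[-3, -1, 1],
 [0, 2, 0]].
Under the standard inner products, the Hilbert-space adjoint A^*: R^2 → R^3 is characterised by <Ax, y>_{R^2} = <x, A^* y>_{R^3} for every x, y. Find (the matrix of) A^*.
A^* = A^T =
[[-3, 0],
 [-1, 2],
 [1, 0]]

For real matrices with standard dot products, the defining identity <Ax, y> = <x, A^* y> gives (Ax)^T y = x^T (A^*) y, i.e. x^T A^T y = x^T (A^*) y. Since this holds for all x, y, we must have A^* = A^T. Therefore
A^* =
[[-3, 0],
 [-1, 2],
 [1, 0]].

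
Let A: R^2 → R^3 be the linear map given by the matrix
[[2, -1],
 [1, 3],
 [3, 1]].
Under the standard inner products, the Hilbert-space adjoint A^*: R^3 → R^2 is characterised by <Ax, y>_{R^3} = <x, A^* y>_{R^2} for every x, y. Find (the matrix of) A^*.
A^* = A^T =
[[2, 1, 3],
 [-1, 3, 1]]

For real matrices with standard dot products, the defining identity <Ax, y> = <x, A^* y> gives (Ax)^T y = x^T (A^*) y, i.e. x^T A^T y = x^T (A^*) y. Since this holds for all x, y, we must have A^* = A^T. Therefore
A^* =
[[2, 1, 3],
 [-1, 3, 1]].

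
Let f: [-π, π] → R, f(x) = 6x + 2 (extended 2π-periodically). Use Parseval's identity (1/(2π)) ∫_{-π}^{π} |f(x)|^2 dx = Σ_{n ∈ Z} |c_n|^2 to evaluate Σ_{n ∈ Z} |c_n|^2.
Σ |c_n|^2 = 12π^2 + 4

Expand and integrate term by term over [-π, π]:
  ∫ (6x)^2 dx = 36·(2π^3/3); ∫ 2·6·(2)·x dx = 0 (odd integrand); ∫ 2^2 dx = 4·2π.
So (1/(2π)) ∫_{-π}^{π} (6x + 2)^2 dx = 36π^2/3 + 4 = 12π^2 + 4.
Parseval ⇒ Σ |c_n|^2 = 12π^2 + 4.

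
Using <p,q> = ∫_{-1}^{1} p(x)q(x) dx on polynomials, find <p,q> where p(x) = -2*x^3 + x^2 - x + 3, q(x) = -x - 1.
<p,q> = -26/5

Expand the product: p(x)·q(x) = 2*x^4 + x^3 - 2*x - 3.
∫_{-1}^{1} of each monomial x^k gives [2/(k+1) if k even, 0 if k odd]. Integrating term-by-term (or equivalently evaluating the antiderivative F(x) = 2*x^5/5 + x^4/4 - x^2 - 3*x at the endpoints):
  F(1) − F(−1) = -67/20 − (37/20) = -26/5.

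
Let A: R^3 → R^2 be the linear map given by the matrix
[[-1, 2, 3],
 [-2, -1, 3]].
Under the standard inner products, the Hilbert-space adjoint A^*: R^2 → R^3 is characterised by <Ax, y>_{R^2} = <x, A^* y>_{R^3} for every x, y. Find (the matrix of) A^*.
A^* = A^T =
[[-1, -2],
 [2, -1],
 [3, 3]]

For real matrices with standard dot products, the defining identity <Ax, y> = <x, A^* y> gives (Ax)^T y = x^T (A^*) y, i.e. x^T A^T y = x^T (A^*) y. Since this holds for all x, y, we must have A^* = A^T. Therefore
A^* =
[[-1, -2],
 [2, -1],
 [3, 3]].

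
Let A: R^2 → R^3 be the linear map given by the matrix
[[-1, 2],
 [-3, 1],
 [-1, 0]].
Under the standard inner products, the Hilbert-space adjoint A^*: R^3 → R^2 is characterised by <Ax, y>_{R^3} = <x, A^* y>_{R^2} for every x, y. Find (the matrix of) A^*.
A^* = A^T =
[[-1, -3, -1],
 [2, 1, 0]]

For real matrices with standard dot products, the defining identity <Ax, y> = <x, A^* y> gives (Ax)^T y = x^T (A^*) y, i.e. x^T A^T y = x^T (A^*) y. Since this holds for all x, y, we must have A^* = A^T. Therefore
A^* =
[[-1, -3, -1],
 [2, 1, 0]].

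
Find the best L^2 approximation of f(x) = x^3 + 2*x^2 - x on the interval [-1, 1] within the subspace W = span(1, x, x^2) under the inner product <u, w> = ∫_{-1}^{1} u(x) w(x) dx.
g(x) = 2*x^2 - 2*x/5

The best approximation g ∈ W is the orthogonal projection of f onto W. Writing g = a_0 + a_1 x + a_2 x^2, the coefficients solve the normal equations G · a = b where
  G_{ij} = <φ_i, φ_j> and b_i = <f, φ_i>, with φ_0 = 1, φ_1 = x, φ_2 = x^2.
G =
  [2, 0, 2/3]
  [0, 2/3, 0]
  [2/3, 0, 2/5],
b = (4/3, -4/15, 4/5).
Solving gives a_0 = 0, a_1 = -2/5, a_2 = 2, so
  g(x) = 2*x^2 - 2*x/5.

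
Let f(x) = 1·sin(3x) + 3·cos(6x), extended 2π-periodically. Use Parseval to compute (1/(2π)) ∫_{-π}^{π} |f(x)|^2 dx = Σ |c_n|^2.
Σ |c_n|^2 = 5

Expand |f|^2 and use orthogonality of {sin(nx), cos(mx)} on [-π, π]:
  ∫_{-π}^{π} sin(nx)^2 dx = π, ∫ cos(mx)^2 dx = π, and cross terms integrate to 0.
So ∫_{-π}^{π} f(x)^2 dx = 1^2 · π + 3^2 · π = (1 + 9)π.
Divide by 2π: (1 + 9)/2 = 5.
By Parseval, this equals Σ |c_n|^2.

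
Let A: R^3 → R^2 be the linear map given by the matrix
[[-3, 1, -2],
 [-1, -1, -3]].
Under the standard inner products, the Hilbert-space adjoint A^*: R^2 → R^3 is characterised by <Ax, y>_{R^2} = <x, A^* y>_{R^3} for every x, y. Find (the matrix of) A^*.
A^* = A^T =
[[-3, -1],
 [1, -1],
 [-2, -3]]

For real matrices with standard dot products, the defining identity <Ax, y> = <x, A^* y> gives (Ax)^T y = x^T (A^*) y, i.e. x^T A^T y = x^T (A^*) y. Since this holds for all x, y, we must have A^* = A^T. Therefore
A^* =
[[-3, -1],
 [1, -1],
 [-2, -3]].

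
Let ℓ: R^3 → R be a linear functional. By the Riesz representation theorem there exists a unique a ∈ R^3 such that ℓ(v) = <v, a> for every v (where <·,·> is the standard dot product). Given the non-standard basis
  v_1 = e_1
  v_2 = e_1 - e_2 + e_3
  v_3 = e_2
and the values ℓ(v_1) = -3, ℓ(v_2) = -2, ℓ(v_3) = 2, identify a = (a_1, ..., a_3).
a = (-3, 2, 3)

Write a = (a_1, ..., a_3) in the standard basis. For each basis vector v_i, ℓ(v_i) = <v_i, a> is a linear equation in the a_j's. Collect the n equations into a matrix system V a = ℓ, where row i of V is v_i (expressed in the standard basis). Since V is invertible (lower-triangular with 1s on the diagonal, up to permutation), solve by back-substitution:
  V =
[[1, 0, 0],
 [1, -1, 1],
 [0, 1, 0]]
  V a = (-3, -2, 2)
Solving gives a = (-3, 2, 3).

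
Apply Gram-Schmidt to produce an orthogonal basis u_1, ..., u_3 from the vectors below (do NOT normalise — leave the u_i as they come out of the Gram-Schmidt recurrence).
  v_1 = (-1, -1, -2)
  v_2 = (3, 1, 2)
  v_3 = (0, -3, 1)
Orthogonal basis:
  u_1 = (-1, -1, -2)
  u_2 = (5/3, -1/3, -2/3)
  u_3 = (0, -14/5, 7/5)

Apply the Gram-Schmidt recurrence
  u_1 = v_1
  u_i = v_i − Σ_{j<i} ((v_i · u_j) / (u_j · u_j)) · u_j.

Step by step this gives:
  u_1 = (-1, -1, -2)
  u_2 = (5/3, -1/3, -2/3)
  u_3 = (0, -14/5, 7/5)

Orthogonality check:
  u_2 · u_1 = 0 (should be 0)
  u_3 · u_1 = 0 (should be 0)
  u_3 · u_2 = 0 (should be 0)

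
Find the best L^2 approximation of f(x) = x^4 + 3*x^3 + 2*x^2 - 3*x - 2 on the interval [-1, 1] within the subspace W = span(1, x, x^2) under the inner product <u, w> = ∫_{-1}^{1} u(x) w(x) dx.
g(x) = 20*x^2/7 - 6*x/5 - 73/35

The best approximation g ∈ W is the orthogonal projection of f onto W. Writing g = a_0 + a_1 x + a_2 x^2, the coefficients solve the normal equations G · a = b where
  G_{ij} = <φ_i, φ_j> and b_i = <f, φ_i>, with φ_0 = 1, φ_1 = x, φ_2 = x^2.
G =
  [2, 0, 2/3]
  [0, 2/3, 0]
  [2/3, 0, 2/5],
b = (-34/15, -4/5, -26/105).
Solving gives a_0 = -73/35, a_1 = -6/5, a_2 = 20/7, so
  g(x) = 20*x^2/7 - 6*x/5 - 73/35.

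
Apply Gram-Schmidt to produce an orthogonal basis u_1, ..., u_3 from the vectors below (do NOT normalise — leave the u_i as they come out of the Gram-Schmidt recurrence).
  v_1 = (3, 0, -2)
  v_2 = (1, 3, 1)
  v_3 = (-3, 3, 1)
Orthogonal basis:
  u_1 = (3, 0, -2)
  u_2 = (10/13, 3, 15/13)
  u_3 = (-72/71, 60/71, -108/71)

Apply the Gram-Schmidt recurrence
  u_1 = v_1
  u_i = v_i − Σ_{j<i} ((v_i · u_j) / (u_j · u_j)) · u_j.

Step by step this gives:
  u_1 = (3, 0, -2)
  u_2 = (10/13, 3, 15/13)
  u_3 = (-72/71, 60/71, -108/71)

Orthogonality check:
  u_2 · u_1 = 0 (should be 0)
  u_3 · u_1 = 0 (should be 0)
  u_3 · u_2 = 0 (should be 0)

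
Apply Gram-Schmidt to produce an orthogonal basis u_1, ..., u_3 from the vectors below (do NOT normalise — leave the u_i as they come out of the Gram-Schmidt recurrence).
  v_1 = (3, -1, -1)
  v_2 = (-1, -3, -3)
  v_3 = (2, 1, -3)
Orthogonal basis:
  u_1 = (3, -1, -1)
  u_2 = (-20/11, -30/11, -30/11)
  u_3 = (0, 2, -2)

Apply the Gram-Schmidt recurrence
  u_1 = v_1
  u_i = v_i − Σ_{j<i} ((v_i · u_j) / (u_j · u_j)) · u_j.

Step by step this gives:
  u_1 = (3, -1, -1)
  u_2 = (-20/11, -30/11, -30/11)
  u_3 = (0, 2, -2)

Orthogonality check:
  u_2 · u_1 = 0 (should be 0)
  u_3 · u_1 = 0 (should be 0)
  u_3 · u_2 = 0 (should be 0)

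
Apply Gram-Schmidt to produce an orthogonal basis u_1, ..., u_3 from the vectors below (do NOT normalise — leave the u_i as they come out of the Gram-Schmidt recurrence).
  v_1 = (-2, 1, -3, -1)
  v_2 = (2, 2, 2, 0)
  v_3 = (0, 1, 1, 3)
Orthogonal basis:
  u_1 = (-2, 1, -3, -1)
  u_2 = (14/15, 38/15, 2/5, -8/15)
  u_3 = (-24/29, 26/29, -2/29, 80/29)

Apply the Gram-Schmidt recurrence
  u_1 = v_1
  u_i = v_i − Σ_{j<i} ((v_i · u_j) / (u_j · u_j)) · u_j.

Step by step this gives:
  u_1 = (-2, 1, -3, -1)
  u_2 = (14/15, 38/15, 2/5, -8/15)
  u_3 = (-24/29, 26/29, -2/29, 80/29)

Orthogonality check:
  u_2 · u_1 = 0 (should be 0)
  u_3 · u_1 = 0 (should be 0)
  u_3 · u_2 = 0 (should be 0)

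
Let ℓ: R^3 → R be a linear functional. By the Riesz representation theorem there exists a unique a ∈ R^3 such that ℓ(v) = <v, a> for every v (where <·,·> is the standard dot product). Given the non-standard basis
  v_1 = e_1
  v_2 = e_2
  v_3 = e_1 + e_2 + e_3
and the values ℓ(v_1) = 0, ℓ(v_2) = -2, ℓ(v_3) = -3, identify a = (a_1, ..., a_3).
a = (0, -2, -1)

Write a = (a_1, ..., a_3) in the standard basis. For each basis vector v_i, ℓ(v_i) = <v_i, a> is a linear equation in the a_j's. Collect the n equations into a matrix system V a = ℓ, where row i of V is v_i (expressed in the standard basis). Since V is invertible (lower-triangular with 1s on the diagonal, up to permutation), solve by back-substitution:
  V =
[[1, 0, 0],
 [0, 1, 0],
 [1, 1, 1]]
  V a = (0, -2, -3)
Solving gives a = (0, -2, -1).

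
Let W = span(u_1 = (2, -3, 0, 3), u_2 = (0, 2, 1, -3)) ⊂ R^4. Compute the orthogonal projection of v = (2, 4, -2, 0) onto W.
proj_W(v) = (-44/83, 90/83, 12/83, -102/83)

Set up U = [u_1 | ... | u_2] ∈ R^(4×2). The projector onto W = col(U) is P = U (U^T U)^(-1) U^T.
Compute U^T U =
  [22, -15]
  [-15, 14],
and U^T v = (-8, 6).
Solve U^T U · c = U^T v for the coefficients: c = (-22/83, 12/83). The projection is proj_W(v) = U c.
Check: (v - proj_W(v)) · u_1 = 0  (should be 0).
Check: (v - proj_W(v)) · u_2 = 0  (should be 0).
Result: proj_W(v) = (-44/83, 90/83, 12/83, -102/83).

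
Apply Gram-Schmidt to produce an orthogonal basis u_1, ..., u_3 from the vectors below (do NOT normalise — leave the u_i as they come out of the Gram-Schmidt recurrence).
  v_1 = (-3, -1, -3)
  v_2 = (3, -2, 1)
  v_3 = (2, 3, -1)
Orthogonal basis:
  u_1 = (-3, -1, -3)
  u_2 = (27/19, -48/19, -11/19)
  u_3 = (287/166, 123/83, -369/166)

Apply the Gram-Schmidt recurrence
  u_1 = v_1
  u_i = v_i − Σ_{j<i} ((v_i · u_j) / (u_j · u_j)) · u_j.

Step by step this gives:
  u_1 = (-3, -1, -3)
  u_2 = (27/19, -48/19, -11/19)
  u_3 = (287/166, 123/83, -369/166)

Orthogonality check:
  u_2 · u_1 = 0 (should be 0)
  u_3 · u_1 = 0 (should be 0)
  u_3 · u_2 = 0 (should be 0)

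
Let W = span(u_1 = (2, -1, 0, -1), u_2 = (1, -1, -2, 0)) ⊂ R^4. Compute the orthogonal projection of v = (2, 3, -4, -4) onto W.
proj_W(v) = (5/3, -4/3, -2, -1/3)

Set up U = [u_1 | ... | u_2] ∈ R^(4×2). The projector onto W = col(U) is P = U (U^T U)^(-1) U^T.
Compute U^T U =
  [6, 3]
  [3, 6],
and U^T v = (5, 7).
Solve U^T U · c = U^T v for the coefficients: c = (1/3, 1). The projection is proj_W(v) = U c.
Check: (v - proj_W(v)) · u_1 = 0  (should be 0).
Check: (v - proj_W(v)) · u_2 = 0  (should be 0).
Result: proj_W(v) = (5/3, -4/3, -2, -1/3).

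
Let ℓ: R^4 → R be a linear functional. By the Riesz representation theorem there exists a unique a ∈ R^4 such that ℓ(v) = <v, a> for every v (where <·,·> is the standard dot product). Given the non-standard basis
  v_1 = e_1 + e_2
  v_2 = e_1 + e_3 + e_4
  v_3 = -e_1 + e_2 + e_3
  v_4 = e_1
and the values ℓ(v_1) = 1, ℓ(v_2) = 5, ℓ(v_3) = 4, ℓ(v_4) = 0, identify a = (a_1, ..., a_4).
a = (0, 1, 3, 2)

Write a = (a_1, ..., a_4) in the standard basis. For each basis vector v_i, ℓ(v_i) = <v_i, a> is a linear equation in the a_j's. Collect the n equations into a matrix system V a = ℓ, where row i of V is v_i (expressed in the standard basis). Since V is invertible (lower-triangular with 1s on the diagonal, up to permutation), solve by back-substitution:
  V =
[[1, 1, 0, 0],
 [1, 0, 1, 1],
 [-1, 1, 1, 0],
 [1, 0, 0, 0]]
  V a = (1, 5, 4, 0)
Solving gives a = (0, 1, 3, 2).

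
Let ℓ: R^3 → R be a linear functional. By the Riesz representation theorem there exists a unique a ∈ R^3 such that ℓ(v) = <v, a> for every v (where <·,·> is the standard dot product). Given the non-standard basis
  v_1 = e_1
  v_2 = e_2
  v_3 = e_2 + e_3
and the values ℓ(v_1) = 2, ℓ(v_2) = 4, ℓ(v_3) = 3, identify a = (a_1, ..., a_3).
a = (2, 4, -1)

Write a = (a_1, ..., a_3) in the standard basis. For each basis vector v_i, ℓ(v_i) = <v_i, a> is a linear equation in the a_j's. Collect the n equations into a matrix system V a = ℓ, where row i of V is v_i (expressed in the standard basis). Since V is invertible (lower-triangular with 1s on the diagonal, up to permutation), solve by back-substitution:
  V =
[[1, 0, 0],
 [0, 1, 0],
 [0, 1, 1]]
  V a = (2, 4, 3)
Solving gives a = (2, 4, -1).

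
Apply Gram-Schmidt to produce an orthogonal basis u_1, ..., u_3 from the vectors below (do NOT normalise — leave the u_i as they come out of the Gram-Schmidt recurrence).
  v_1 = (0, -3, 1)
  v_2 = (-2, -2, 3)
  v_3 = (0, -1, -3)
Orthogonal basis:
  u_1 = (0, -3, 1)
  u_2 = (-2, 7/10, 21/10)
  u_3 = (-140/89, -40/89, -120/89)

Apply the Gram-Schmidt recurrence
  u_1 = v_1
  u_i = v_i − Σ_{j<i} ((v_i · u_j) / (u_j · u_j)) · u_j.

Step by step this gives:
  u_1 = (0, -3, 1)
  u_2 = (-2, 7/10, 21/10)
  u_3 = (-140/89, -40/89, -120/89)

Orthogonality check:
  u_2 · u_1 = 0 (should be 0)
  u_3 · u_1 = 0 (should be 0)
  u_3 · u_2 = 0 (should be 0)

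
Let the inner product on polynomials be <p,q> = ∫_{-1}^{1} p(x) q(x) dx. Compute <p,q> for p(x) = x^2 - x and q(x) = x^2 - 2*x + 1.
<p,q> = 12/5

Expand the product: p(x)·q(x) = x^4 - 3*x^3 + 3*x^2 - x.
∫_{-1}^{1} of each monomial x^k gives [2/(k+1) if k even, 0 if k odd]. Integrating term-by-term (or equivalently evaluating the antiderivative F(x) = x^5/5 - 3*x^4/4 + x^3 - x^2/2 at the endpoints):
  F(1) − F(−1) = -1/20 − (-49/20) = 12/5.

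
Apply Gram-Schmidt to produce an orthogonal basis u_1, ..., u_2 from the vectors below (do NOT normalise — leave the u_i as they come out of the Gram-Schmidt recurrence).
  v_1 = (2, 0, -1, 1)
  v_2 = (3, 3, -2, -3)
Orthogonal basis:
  u_1 = (2, 0, -1, 1)
  u_2 = (4/3, 3, -7/6, -23/6)

Apply the Gram-Schmidt recurrence
  u_1 = v_1
  u_i = v_i − Σ_{j<i} ((v_i · u_j) / (u_j · u_j)) · u_j.

Step by step this gives:
  u_1 = (2, 0, -1, 1)
  u_2 = (4/3, 3, -7/6, -23/6)

Orthogonality check:
  u_2 · u_1 = 0 (should be 0)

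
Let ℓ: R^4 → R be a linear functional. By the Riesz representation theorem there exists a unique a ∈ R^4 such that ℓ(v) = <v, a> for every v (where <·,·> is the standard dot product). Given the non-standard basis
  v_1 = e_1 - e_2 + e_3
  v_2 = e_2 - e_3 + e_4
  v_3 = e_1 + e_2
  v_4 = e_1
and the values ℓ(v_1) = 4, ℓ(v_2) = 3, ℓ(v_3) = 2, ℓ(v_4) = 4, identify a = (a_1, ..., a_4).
a = (4, -2, -2, 3)

Write a = (a_1, ..., a_4) in the standard basis. For each basis vector v_i, ℓ(v_i) = <v_i, a> is a linear equation in the a_j's. Collect the n equations into a matrix system V a = ℓ, where row i of V is v_i (expressed in the standard basis). Since V is invertible (lower-triangular with 1s on the diagonal, up to permutation), solve by back-substitution:
  V =
[[1, -1, 1, 0],
 [0, 1, -1, 1],
 [1, 1, 0, 0],
 [1, 0, 0, 0]]
  V a = (4, 3, 2, 4)
Solving gives a = (4, -2, -2, 3).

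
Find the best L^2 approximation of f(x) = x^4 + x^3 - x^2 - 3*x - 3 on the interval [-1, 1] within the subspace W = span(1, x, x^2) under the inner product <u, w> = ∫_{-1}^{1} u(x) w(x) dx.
g(x) = -x^2/7 - 12*x/5 - 108/35

The best approximation g ∈ W is the orthogonal projection of f onto W. Writing g = a_0 + a_1 x + a_2 x^2, the coefficients solve the normal equations G · a = b where
  G_{ij} = <φ_i, φ_j> and b_i = <f, φ_i>, with φ_0 = 1, φ_1 = x, φ_2 = x^2.
G =
  [2, 0, 2/3]
  [0, 2/3, 0]
  [2/3, 0, 2/5],
b = (-94/15, -8/5, -74/35).
Solving gives a_0 = -108/35, a_1 = -12/5, a_2 = -1/7, so
  g(x) = -x^2/7 - 12*x/5 - 108/35.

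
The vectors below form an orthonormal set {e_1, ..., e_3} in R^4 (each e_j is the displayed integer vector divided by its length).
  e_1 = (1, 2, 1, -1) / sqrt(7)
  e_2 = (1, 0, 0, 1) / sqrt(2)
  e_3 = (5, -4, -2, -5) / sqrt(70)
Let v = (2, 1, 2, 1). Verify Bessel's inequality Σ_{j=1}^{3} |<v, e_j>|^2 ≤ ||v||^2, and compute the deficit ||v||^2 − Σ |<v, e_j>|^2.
Σ |<v, e_j>|^2 = 41/5; ||v||^2 = 10; deficit = 9/5

Write each e_j = u_j / sqrt(<u_j, u_j>) where u_j is the displayed integer vector. Then <v, e_j> = <v, u_j> / sqrt(<u_j, u_j>), so |<v, e_j>|^2 = <v, u_j>^2 / <u_j, u_j>.
Coefficients: <v, e_1> = 5/sqrt(7), <v, e_2> = 3/sqrt(2), <v, e_3> = -3/sqrt(70).
Square and sum: Σ |<v, e_j>|^2 = 41/5.
Compute ||v||^2 = v·v = 10.
Deficit = 10 − 41/5 = 9/5 ≥ 0, confirming Bessel's inequality. (The deficit equals ||v − Σ <v,e_j> e_j||^2, the squared distance from v to span{e_j}.)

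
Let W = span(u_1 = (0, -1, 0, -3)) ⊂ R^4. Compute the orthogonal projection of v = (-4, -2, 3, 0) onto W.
proj_W(v) = (0, -1/5, 0, -3/5)

Set up U = [u_1 | ... | u_1] ∈ R^(4×1). The projector onto W = col(U) is P = U (U^T U)^(-1) U^T.
Compute U^T U =
  [10],
and U^T v = (2).
Solve U^T U · c = U^T v for the coefficients: c = (1/5). The projection is proj_W(v) = U c.
Check: (v - proj_W(v)) · u_1 = 0  (should be 0).
Result: proj_W(v) = (0, -1/5, 0, -3/5).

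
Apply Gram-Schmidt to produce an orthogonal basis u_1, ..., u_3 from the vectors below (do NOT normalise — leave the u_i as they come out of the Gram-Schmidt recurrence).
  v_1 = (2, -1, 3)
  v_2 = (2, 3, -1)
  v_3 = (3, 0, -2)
Orthogonal basis:
  u_1 = (2, -1, 3)
  u_2 = (16/7, 20/7, -4/7)
  u_3 = (5/3, -5/3, -5/3)

Apply the Gram-Schmidt recurrence
  u_1 = v_1
  u_i = v_i − Σ_{j<i} ((v_i · u_j) / (u_j · u_j)) · u_j.

Step by step this gives:
  u_1 = (2, -1, 3)
  u_2 = (16/7, 20/7, -4/7)
  u_3 = (5/3, -5/3, -5/3)

Orthogonality check:
  u_2 · u_1 = 0 (should be 0)
  u_3 · u_1 = 0 (should be 0)
  u_3 · u_2 = 0 (should be 0)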